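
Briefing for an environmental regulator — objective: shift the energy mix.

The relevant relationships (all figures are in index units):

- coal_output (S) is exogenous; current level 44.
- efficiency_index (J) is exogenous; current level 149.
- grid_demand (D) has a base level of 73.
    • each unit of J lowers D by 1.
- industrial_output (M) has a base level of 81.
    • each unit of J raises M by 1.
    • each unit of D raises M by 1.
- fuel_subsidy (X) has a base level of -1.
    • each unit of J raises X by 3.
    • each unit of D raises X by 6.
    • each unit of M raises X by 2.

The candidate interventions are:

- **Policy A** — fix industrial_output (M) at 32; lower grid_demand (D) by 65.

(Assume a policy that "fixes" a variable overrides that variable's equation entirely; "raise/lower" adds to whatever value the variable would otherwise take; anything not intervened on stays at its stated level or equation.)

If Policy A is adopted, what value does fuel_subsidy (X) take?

Policy A (M := 32, D − 65):
  J = 149
  D = 73 − 149 (−65 from intervention) = -141
  M = 32
  X = -1 + 3·149 + 6·(-141) + 2·32 = -336

-336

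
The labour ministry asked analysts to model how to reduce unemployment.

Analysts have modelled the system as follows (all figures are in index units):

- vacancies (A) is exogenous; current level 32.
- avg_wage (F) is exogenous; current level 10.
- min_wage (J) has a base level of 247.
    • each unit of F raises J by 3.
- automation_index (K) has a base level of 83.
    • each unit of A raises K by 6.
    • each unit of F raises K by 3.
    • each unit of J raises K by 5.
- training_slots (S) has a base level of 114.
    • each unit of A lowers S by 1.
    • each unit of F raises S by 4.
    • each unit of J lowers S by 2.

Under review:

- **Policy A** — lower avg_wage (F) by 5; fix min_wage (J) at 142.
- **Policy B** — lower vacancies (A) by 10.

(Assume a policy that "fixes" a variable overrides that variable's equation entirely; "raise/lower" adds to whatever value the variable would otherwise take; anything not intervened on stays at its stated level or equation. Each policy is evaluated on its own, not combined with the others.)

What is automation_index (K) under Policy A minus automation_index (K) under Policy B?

-630

Policy A (F − 5, J := 142):
  A = 32
  F = 10 − 5 = 5
  J = 142
  K = 83 + 6·32 + 3·5 + 5·142 = 1000
Policy B (A − 10):
  A = 32 − 10 = 22
  F = 10
  J = 247 + 3·10 = 277
  K = 83 + 6·22 + 3·10 + 5·277 = 1630
K: 1000 − 1630 = -630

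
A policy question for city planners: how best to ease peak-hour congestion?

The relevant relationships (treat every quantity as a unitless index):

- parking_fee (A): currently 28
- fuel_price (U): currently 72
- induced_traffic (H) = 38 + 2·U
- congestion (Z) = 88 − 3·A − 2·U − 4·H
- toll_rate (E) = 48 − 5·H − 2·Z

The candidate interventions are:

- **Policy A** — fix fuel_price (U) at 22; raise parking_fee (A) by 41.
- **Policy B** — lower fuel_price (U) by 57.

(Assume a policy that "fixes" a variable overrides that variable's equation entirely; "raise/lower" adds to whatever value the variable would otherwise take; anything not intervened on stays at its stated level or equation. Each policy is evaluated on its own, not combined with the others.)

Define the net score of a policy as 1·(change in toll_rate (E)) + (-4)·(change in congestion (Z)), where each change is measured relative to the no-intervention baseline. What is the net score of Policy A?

Baseline:
  A = 28
  U = 72
  H = 38 + 2·72 = 182
  Z = 88 − 3·28 − 2·72 − 4·182 = -868
  E = 48 − 5·182 − 2·(-868) = 874
Policy A (U := 22, A + 41):
  A = 28 + 41 = 69
  U = 22
  H = 38 + 2·22 = 82
  Z = 88 − 3·69 − 2·22 − 4·82 = -491
  E = 48 − 5·82 − 2·(-491) = 620
ΔE = 620 − 874 = -254; ΔZ = -491 − (-868) = 377
Score = 1·(-254) + (-4)·377 = -1762

-1762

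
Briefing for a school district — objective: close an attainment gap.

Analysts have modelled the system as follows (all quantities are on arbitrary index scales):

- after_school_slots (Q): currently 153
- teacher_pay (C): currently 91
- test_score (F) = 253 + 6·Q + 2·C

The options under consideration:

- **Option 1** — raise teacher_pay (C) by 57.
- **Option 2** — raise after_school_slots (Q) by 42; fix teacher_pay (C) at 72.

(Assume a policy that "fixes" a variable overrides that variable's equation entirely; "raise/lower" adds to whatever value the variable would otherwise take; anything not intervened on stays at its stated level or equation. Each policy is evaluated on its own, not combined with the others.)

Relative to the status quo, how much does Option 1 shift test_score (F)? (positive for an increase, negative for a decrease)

Baseline:
  Q = 153
  C = 91
  F = 253 + 6·153 + 2·91 = 1353
Option 1 (C + 57):
  Q = 153
  C = 91 + 57 = 148
  F = 253 + 6·153 + 2·148 = 1467
Change in F: 1467 − 1353 = 114

114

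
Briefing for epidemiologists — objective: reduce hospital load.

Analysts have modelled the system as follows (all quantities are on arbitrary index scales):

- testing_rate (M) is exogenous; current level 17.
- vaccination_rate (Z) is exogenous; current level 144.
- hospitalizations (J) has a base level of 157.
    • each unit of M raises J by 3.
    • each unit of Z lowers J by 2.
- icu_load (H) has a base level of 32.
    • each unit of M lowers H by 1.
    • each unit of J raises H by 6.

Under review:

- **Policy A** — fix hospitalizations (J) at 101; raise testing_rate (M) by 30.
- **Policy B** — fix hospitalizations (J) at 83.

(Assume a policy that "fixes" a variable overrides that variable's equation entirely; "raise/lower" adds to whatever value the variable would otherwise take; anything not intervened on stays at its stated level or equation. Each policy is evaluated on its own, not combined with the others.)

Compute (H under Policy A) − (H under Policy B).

78

Policy A (J := 101, M + 30):
  M = 17 + 30 = 47
  Z = 144
  J = 101
  H = 32 − 47 + 6·101 = 591
Policy B (J := 83):
  M = 17
  Z = 144
  J = 83
  H = 32 − 17 + 6·83 = 513
H: 591 − 513 = 78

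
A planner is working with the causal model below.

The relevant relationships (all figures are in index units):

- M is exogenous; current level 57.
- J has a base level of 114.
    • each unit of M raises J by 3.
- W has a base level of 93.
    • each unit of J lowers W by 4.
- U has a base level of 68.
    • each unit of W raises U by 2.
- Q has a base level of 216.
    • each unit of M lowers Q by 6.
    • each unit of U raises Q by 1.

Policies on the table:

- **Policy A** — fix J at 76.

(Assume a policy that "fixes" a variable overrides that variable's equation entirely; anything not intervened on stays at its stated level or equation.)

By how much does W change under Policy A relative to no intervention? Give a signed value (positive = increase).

836

Baseline:
  M = 57
  J = 114 + 3·57 = 285
  W = 93 − 4·285 = -1047
Policy A (J := 76):
  M = 57
  J = 76
  W = 93 − 4·76 = -211
Change in W: -211 − (-1047) = 836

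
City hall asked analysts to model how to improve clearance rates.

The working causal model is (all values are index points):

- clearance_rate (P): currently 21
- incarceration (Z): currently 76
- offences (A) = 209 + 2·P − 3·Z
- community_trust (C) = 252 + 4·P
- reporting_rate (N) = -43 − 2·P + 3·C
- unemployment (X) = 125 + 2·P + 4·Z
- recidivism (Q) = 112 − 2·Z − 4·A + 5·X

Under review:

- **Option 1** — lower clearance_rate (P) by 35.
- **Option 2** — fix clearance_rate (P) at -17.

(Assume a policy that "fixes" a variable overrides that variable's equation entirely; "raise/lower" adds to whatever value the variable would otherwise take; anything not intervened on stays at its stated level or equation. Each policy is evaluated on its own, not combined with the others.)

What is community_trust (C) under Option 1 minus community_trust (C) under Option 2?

12

Option 1 (P − 35):
  P = 21 − 35 = -14
  C = 252 + 4·(-14) = 196
Option 2 (P := -17):
  P = -17
  C = 252 + 4·(-17) = 184
C: 196 − 184 = 12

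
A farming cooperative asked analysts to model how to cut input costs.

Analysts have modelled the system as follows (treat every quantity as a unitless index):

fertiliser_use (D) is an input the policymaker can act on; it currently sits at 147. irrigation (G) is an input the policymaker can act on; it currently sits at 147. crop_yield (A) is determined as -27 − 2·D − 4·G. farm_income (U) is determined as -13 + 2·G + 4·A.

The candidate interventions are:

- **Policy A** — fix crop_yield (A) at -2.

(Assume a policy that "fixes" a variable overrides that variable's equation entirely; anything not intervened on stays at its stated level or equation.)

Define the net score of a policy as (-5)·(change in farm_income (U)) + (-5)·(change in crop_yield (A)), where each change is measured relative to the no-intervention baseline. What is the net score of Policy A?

Baseline:
  D = 147
  G = 147
  A = -27 − 2·147 − 4·147 = -909
  U = -13 + 2·147 + 4·(-909) = -3355
Policy A (A := -2):
  D = 147
  G = 147
  A = -2
  U = -13 + 2·147 + 4·(-2) = 273
ΔU = 273 − (-3355) = 3628; ΔA = -2 − (-909) = 907
Score = (-5)·3628 + (-5)·907 = -22675

-22675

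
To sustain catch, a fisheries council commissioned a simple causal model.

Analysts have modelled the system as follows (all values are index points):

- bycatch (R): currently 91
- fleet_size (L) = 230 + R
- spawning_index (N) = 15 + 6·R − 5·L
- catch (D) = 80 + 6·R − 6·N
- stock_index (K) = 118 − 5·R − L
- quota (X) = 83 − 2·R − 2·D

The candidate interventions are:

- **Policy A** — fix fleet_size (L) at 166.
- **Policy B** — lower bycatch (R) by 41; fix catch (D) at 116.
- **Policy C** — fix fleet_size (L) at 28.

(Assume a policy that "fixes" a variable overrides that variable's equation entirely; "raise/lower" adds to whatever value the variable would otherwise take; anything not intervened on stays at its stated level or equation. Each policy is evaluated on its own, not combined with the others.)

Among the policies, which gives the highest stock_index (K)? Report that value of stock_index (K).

Policy A (L := 166):
  R = 91
  L = 166
  K = 118 − 5·91 − 166 = -503
Policy B (R − 41, D := 116):
  R = 91 − 41 = 50
  L = 230 + 50 = 280
  K = 118 − 5·50 − 280 = -412
Policy C (L := 28):
  R = 91
  L = 28
  K = 118 − 5·91 − 28 = -365
Comparing — Policy A: K=-503, Policy B: K=-412, Policy C: K=-365. Highest is -365 (Policy C).

-365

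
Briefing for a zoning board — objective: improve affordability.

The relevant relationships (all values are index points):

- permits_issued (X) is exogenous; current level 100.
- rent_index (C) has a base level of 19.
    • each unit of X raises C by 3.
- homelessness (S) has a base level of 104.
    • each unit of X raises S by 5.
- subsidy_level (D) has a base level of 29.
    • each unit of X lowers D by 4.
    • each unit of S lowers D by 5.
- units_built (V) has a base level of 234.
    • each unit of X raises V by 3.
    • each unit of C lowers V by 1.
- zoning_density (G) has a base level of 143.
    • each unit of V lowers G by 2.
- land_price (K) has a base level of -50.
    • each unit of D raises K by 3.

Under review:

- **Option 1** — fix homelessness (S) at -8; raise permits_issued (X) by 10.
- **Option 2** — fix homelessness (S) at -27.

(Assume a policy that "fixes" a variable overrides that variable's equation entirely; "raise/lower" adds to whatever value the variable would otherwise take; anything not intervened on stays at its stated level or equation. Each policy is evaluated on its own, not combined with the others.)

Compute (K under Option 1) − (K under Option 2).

-405

Option 1 (S := -8, X + 10):
  X = 100 + 10 = 110
  S = -8
  D = 29 − 4·110 − 5·(-8) = -371
  K = -50 + 3·(-371) = -1163
Option 2 (S := -27):
  X = 100
  S = -27
  D = 29 − 4·100 − 5·(-27) = -236
  K = -50 + 3·(-236) = -758
K: -1163 − (-758) = -405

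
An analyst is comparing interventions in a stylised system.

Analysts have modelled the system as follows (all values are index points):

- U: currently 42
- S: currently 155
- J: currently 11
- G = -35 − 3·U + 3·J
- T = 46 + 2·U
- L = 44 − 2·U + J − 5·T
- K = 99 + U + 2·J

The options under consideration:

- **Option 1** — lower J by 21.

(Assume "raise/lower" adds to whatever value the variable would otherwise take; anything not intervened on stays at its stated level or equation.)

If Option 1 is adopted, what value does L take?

Option 1 (J − 21):
  U = 42
  J = 11 − 21 = -10
  T = 46 + 2·42 = 130
  L = 44 − 2·42 + (-10) − 5·130 = -700

-700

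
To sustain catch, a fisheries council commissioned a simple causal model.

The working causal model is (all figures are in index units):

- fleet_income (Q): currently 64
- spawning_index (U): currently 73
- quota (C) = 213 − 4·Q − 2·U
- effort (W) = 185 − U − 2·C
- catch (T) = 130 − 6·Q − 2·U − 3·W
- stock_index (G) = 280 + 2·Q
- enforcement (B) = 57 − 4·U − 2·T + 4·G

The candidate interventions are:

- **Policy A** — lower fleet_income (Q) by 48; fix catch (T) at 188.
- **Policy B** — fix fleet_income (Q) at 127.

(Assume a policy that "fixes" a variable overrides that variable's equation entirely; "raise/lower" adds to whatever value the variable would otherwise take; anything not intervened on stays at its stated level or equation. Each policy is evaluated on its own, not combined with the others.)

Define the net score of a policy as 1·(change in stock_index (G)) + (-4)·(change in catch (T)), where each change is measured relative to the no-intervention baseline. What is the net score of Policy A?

Baseline:
  Q = 64
  U = 73
  C = 213 − 4·64 − 2·73 = -189
  W = 185 − 73 − 2·(-189) = 490
  T = 130 − 6·64 − 2·73 − 3·490 = -1870
  G = 280 + 2·64 = 408
Policy A (Q − 48, T := 188):
  Q = 64 − 48 = 16
  U = 73
  C = 213 − 4·16 − 2·73 = 3
  W = 185 − 73 − 2·3 = 106
  T = 188
  G = 280 + 2·16 = 312
ΔG = 312 − 408 = -96; ΔT = 188 − (-1870) = 2058
Score = 1·(-96) + (-4)·2058 = -8328

-8328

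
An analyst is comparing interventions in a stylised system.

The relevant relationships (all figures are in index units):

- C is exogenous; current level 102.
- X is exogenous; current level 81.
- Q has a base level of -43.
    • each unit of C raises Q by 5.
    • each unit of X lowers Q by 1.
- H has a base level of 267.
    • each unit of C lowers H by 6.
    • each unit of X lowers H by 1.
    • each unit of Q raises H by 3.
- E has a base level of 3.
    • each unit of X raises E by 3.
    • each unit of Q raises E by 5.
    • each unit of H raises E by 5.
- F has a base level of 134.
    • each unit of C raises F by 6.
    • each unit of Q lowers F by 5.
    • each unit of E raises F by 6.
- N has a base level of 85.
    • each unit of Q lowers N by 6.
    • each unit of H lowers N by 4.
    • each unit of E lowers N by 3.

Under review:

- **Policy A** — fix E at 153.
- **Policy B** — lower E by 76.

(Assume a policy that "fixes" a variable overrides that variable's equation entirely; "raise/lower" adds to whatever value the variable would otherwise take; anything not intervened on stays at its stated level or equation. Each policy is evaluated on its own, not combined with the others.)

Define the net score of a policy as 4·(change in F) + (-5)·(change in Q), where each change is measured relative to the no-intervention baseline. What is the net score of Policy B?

-1824

Baseline:
  C = 102
  X = 81
  Q = -43 + 5·102 − 81 = 386
  H = 267 − 6·102 − 81 + 3·386 = 732
  E = 3 + 3·81 + 5·386 + 5·732 = 5836
  F = 134 + 6·102 − 5·386 + 6·5836 = 33832
Policy B (E − 76):
  C = 102
  X = 81
  Q = -43 + 5·102 − 81 = 386
  H = 267 − 6·102 − 81 + 3·386 = 732
  E = 3 + 3·81 + 5·386 + 5·732 (−76 from intervention) = 5760
  F = 134 + 6·102 − 5·386 + 6·5760 = 33376
ΔF = 33376 − 33832 = -456; ΔQ = 386 − 386 = 0
Score = 4·(-456) + (-5)·0 = -1824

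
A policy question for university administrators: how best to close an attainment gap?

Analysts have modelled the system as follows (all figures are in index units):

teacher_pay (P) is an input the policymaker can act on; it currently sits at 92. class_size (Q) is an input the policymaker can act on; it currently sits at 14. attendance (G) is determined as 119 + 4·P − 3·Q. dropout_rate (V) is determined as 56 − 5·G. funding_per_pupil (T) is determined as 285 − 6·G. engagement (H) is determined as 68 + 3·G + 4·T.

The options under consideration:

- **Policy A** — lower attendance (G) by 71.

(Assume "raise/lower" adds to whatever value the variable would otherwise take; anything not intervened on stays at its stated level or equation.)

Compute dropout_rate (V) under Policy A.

Policy A (G − 71):
  P = 92
  Q = 14
  G = 119 + 4·92 − 3·14 (−71 from intervention) = 374
  V = 56 − 5·374 = -1814

-1814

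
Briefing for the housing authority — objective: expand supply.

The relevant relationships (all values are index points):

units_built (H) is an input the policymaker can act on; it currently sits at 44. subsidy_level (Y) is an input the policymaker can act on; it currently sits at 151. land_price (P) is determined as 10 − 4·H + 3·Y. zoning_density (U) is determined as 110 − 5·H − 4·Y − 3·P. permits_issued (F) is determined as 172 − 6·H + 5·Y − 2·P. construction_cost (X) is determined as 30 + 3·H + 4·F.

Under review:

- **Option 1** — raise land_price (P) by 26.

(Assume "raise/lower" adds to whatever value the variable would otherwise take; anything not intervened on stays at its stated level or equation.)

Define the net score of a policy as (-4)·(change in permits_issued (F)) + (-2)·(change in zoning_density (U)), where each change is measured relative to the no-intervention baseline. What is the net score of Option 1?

364

Baseline:
  H = 44
  Y = 151
  P = 10 − 4·44 + 3·151 = 287
  U = 110 − 5·44 − 4·151 − 3·287 = -1575
  F = 172 − 6·44 + 5·151 − 2·287 = 89
Option 1 (P + 26):
  H = 44
  Y = 151
  P = 10 − 4·44 + 3·151 (+26 from intervention) = 313
  U = 110 − 5·44 − 4·151 − 3·313 = -1653
  F = 172 − 6·44 + 5·151 − 2·313 = 37
ΔF = 37 − 89 = -52; ΔU = -1653 − (-1575) = -78
Score = (-4)·(-52) + (-2)·(-78) = 364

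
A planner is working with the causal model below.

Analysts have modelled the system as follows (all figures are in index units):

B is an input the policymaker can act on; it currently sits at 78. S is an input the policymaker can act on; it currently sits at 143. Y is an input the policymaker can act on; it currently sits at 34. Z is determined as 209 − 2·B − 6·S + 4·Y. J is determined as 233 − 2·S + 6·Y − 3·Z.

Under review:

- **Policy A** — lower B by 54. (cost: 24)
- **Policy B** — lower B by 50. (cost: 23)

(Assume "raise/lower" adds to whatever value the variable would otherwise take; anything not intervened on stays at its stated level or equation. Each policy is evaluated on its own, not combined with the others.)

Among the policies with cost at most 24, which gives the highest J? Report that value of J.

1858

Policy A (B − 54):
  B = 78 − 54 = 24
  S = 143
  Y = 34
  Z = 209 − 2·24 − 6·143 + 4·34 = -561
  J = 233 − 2·143 + 6·34 − 3·(-561) = 1834
Policy B (B − 50):
  B = 78 − 50 = 28
  S = 143
  Y = 34
  Z = 209 − 2·28 − 6·143 + 4·34 = -569
  J = 233 − 2·143 + 6·34 − 3·(-569) = 1858
Comparing — Policy A: J=1834, Policy B: J=1858. Highest is 1858 (Policy B).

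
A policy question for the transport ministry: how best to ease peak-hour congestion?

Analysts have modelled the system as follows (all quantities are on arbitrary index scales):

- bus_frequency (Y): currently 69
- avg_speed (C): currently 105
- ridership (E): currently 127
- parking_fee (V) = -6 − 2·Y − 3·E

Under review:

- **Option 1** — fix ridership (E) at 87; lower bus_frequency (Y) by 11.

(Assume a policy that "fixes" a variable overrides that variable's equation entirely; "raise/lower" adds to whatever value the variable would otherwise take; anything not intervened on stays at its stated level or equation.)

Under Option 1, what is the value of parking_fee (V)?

-383

Option 1 (E := 87, Y − 11):
  Y = 69 − 11 = 58
  E = 87
  V = -6 − 2·58 − 3·87 = -383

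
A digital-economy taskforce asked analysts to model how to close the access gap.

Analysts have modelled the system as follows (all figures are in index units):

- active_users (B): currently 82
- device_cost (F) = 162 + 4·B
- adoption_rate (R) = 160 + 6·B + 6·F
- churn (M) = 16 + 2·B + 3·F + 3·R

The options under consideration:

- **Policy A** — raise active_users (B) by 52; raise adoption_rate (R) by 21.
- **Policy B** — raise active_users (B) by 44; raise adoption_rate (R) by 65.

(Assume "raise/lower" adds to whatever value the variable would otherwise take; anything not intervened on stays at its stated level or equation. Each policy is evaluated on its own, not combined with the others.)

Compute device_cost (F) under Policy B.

Policy B (B + 44, R + 65):
  B = 82 + 44 = 126
  F = 162 + 4·126 = 666

666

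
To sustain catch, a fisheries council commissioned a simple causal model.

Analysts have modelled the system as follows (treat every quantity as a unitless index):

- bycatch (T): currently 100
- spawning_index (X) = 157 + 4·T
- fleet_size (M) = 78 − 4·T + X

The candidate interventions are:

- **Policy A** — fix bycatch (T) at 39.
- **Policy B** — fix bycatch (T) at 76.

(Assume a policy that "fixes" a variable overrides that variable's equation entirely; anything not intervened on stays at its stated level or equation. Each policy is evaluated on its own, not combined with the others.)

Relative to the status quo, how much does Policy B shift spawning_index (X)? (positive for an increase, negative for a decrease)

-96

Baseline:
  T = 100
  X = 157 + 4·100 = 557
Policy B (T := 76):
  T = 76
  X = 157 + 4·76 = 461
Change in X: 461 − 557 = -96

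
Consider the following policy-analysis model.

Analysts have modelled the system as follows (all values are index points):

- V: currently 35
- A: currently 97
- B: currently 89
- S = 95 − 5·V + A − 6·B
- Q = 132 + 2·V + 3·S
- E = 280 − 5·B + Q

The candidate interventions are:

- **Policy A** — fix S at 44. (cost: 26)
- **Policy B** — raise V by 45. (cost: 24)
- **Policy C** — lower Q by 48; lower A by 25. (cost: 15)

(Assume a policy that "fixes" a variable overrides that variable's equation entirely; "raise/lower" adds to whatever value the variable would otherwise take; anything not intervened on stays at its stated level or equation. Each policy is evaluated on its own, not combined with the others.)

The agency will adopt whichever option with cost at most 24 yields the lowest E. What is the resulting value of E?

-2099

Policy B (V + 45):
  V = 35 + 45 = 80
  A = 97
  B = 89
  S = 95 − 5·80 + 97 − 6·89 = -742
  Q = 132 + 2·80 + 3·(-742) = -1934
  E = 280 − 5·89 + (-1934) = -2099
Policy C (Q − 48, A − 25):
  V = 35
  A = 97 − 25 = 72
  B = 89
  S = 95 − 5·35 + 72 − 6·89 = -542
  Q = 132 + 2·35 + 3·(-542) (−48 from intervention) = -1472
  E = 280 − 5·89 + (-1472) = -1637
Comparing — Policy B: E=-2099, Policy C: E=-1637. Lowest is -2099 (Policy B).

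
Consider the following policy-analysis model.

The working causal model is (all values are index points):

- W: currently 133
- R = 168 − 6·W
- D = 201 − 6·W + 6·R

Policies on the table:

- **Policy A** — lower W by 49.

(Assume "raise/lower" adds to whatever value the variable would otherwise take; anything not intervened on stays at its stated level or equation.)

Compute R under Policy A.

Policy A (W − 49):
  W = 133 − 49 = 84
  R = 168 − 6·84 = -336

-336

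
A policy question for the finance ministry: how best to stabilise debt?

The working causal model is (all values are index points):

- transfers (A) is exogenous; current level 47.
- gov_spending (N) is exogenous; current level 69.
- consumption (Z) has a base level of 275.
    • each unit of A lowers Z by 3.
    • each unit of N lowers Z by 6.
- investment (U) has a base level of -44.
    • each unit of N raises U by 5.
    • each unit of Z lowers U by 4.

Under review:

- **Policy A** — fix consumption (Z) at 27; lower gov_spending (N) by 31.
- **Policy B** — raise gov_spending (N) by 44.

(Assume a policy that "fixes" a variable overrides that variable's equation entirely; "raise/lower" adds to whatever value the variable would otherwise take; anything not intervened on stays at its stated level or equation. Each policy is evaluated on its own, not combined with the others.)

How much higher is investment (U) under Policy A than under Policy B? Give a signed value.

-2659

Policy A (Z := 27, N − 31):
  A = 47
  N = 69 − 31 = 38
  Z = 27
  U = -44 + 5·38 − 4·27 = 38
Policy B (N + 44):
  A = 47
  N = 69 + 44 = 113
  Z = 275 − 3·47 − 6·113 = -544
  U = -44 + 5·113 − 4·(-544) = 2697
U: 38 − 2697 = -2659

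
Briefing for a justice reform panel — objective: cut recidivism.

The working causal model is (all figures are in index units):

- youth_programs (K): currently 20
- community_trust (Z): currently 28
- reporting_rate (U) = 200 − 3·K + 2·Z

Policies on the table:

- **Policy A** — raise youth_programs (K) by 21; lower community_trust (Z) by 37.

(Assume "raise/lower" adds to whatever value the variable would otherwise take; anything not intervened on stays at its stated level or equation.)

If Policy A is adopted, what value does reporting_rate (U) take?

59

Policy A (K + 21, Z − 37):
  K = 20 + 21 = 41
  Z = 28 − 37 = -9
  U = 200 − 3·41 + 2·(-9) = 59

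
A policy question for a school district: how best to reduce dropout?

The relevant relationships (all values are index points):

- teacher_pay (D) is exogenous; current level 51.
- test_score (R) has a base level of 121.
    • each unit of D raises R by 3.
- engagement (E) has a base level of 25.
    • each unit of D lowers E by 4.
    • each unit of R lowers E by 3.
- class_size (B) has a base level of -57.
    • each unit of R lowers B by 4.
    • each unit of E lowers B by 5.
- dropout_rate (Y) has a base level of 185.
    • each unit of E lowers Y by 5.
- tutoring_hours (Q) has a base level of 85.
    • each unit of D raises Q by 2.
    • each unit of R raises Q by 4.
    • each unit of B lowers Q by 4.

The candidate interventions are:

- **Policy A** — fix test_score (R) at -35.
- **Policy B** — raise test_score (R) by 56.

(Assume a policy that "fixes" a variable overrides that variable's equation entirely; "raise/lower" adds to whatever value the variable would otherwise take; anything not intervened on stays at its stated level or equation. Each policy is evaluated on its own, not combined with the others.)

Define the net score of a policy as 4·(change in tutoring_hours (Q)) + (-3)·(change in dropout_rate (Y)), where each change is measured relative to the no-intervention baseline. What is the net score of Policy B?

-11480

Baseline:
  D = 51
  R = 121 + 3·51 = 274
  E = 25 − 4·51 − 3·274 = -1001
  B = -57 − 4·274 − 5·(-1001) = 3852
  Y = 185 − 5·(-1001) = 5190
  Q = 85 + 2·51 + 4·274 − 4·3852 = -14125
Policy B (R + 56):
  D = 51
  R = 121 + 3·51 (+56 from intervention) = 330
  E = 25 − 4·51 − 3·330 = -1169
  B = -57 − 4·330 − 5·(-1169) = 4468
  Y = 185 − 5·(-1169) = 6030
  Q = 85 + 2·51 + 4·330 − 4·4468 = -16365
ΔQ = -16365 − (-14125) = -2240; ΔY = 6030 − 5190 = 840
Score = 4·(-2240) + (-3)·840 = -11480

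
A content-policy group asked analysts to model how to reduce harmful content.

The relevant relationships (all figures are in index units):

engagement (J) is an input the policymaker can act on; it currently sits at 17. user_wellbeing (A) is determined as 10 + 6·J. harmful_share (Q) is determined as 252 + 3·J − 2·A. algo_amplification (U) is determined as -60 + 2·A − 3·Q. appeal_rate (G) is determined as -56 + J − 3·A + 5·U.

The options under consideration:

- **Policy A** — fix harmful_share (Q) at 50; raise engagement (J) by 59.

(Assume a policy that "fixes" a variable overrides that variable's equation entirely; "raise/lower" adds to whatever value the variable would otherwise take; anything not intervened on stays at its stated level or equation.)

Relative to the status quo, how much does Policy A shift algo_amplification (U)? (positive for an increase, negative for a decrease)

795

Baseline:
  J = 17
  A = 10 + 6·17 = 112
  Q = 252 + 3·17 − 2·112 = 79
  U = -60 + 2·112 − 3·79 = -73
Policy A (Q := 50, J + 59):
  J = 17 + 59 = 76
  A = 10 + 6·76 = 466
  Q = 50
  U = -60 + 2·466 − 3·50 = 722
Change in U: 722 − (-73) = 795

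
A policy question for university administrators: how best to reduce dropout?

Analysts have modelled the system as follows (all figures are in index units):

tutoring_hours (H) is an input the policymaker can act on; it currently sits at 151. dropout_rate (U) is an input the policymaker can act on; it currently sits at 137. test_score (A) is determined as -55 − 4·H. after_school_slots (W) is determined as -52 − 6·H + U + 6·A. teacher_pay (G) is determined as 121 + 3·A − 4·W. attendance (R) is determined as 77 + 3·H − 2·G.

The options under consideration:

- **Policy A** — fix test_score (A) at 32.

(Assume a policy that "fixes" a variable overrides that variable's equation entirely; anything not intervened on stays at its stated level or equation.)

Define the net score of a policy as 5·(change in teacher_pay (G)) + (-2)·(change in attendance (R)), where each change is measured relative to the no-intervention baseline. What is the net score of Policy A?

-130599

Baseline:
  H = 151
  U = 137
  A = -55 − 4·151 = -659
  W = -52 − 6·151 + 137 + 6·(-659) = -4775
  G = 121 + 3·(-659) − 4·(-4775) = 17244
  R = 77 + 3·151 − 2·17244 = -33958
Policy A (A := 32):
  H = 151
  U = 137
  A = 32
  W = -52 − 6·151 + 137 + 6·32 = -629
  G = 121 + 3·32 − 4·(-629) = 2733
  R = 77 + 3·151 − 2·2733 = -4936
ΔG = 2733 − 17244 = -14511; ΔR = -4936 − (-33958) = 29022
Score = 5·(-14511) + (-2)·29022 = -130599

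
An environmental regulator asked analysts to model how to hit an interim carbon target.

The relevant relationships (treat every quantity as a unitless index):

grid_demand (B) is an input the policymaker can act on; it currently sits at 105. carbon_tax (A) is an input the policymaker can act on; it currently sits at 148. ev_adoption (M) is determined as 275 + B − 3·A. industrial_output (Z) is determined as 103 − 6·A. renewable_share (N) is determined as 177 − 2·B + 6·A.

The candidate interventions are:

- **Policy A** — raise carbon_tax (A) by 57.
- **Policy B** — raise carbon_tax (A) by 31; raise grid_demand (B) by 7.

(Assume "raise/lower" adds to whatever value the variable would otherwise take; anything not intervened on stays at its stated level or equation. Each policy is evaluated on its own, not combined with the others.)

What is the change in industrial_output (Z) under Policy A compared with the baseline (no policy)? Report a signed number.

-342

Baseline:
  A = 148
  Z = 103 − 6·148 = -785
Policy A (A + 57):
  A = 148 + 57 = 205
  Z = 103 − 6·205 = -1127
Change in Z: -1127 − (-785) = -342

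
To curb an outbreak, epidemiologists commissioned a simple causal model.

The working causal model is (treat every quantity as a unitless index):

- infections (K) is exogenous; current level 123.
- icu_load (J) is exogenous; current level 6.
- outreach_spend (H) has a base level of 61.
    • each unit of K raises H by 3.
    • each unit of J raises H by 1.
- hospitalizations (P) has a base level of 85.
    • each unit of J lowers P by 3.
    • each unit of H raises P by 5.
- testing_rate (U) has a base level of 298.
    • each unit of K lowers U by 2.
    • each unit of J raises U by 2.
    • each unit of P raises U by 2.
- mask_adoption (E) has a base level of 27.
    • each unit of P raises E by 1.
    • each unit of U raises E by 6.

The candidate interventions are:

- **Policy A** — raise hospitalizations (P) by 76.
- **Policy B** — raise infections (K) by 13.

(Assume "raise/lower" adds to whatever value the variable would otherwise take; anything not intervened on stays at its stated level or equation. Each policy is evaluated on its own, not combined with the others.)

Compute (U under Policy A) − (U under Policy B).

-212

Policy A (P + 76):
  K = 123
  J = 6
  H = 61 + 3·123 + 6 = 436
  P = 85 − 3·6 + 5·436 (+76 from intervention) = 2323
  U = 298 − 2·123 + 2·6 + 2·2323 = 4710
Policy B (K + 13):
  K = 123 + 13 = 136
  J = 6
  H = 61 + 3·136 + 6 = 475
  P = 85 − 3·6 + 5·475 = 2442
  U = 298 − 2·136 + 2·6 + 2·2442 = 4922
U: 4710 − 4922 = -212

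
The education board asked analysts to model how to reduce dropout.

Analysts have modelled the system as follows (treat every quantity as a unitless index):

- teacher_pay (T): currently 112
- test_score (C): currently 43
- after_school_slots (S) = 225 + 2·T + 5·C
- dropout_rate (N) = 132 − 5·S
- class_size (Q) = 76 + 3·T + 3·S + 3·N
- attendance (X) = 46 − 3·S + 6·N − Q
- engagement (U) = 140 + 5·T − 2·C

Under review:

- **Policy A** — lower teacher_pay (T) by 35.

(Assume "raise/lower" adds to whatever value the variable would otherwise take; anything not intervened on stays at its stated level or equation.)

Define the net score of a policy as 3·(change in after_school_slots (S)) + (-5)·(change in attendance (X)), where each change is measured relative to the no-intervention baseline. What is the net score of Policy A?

-8085

Baseline:
  T = 112
  C = 43
  S = 225 + 2·112 + 5·43 = 664
  N = 132 − 5·664 = -3188
  Q = 76 + 3·112 + 3·664 + 3·(-3188) = -7160
  X = 46 − 3·664 + 6·(-3188) − (-7160) = -13914
Policy A (T − 35):
  T = 112 − 35 = 77
  C = 43
  S = 225 + 2·77 + 5·43 = 594
  N = 132 − 5·594 = -2838
  Q = 76 + 3·77 + 3·594 + 3·(-2838) = -6425
  X = 46 − 3·594 + 6·(-2838) − (-6425) = -12339
ΔS = 594 − 664 = -70; ΔX = -12339 − (-13914) = 1575
Score = 3·(-70) + (-5)·1575 = -8085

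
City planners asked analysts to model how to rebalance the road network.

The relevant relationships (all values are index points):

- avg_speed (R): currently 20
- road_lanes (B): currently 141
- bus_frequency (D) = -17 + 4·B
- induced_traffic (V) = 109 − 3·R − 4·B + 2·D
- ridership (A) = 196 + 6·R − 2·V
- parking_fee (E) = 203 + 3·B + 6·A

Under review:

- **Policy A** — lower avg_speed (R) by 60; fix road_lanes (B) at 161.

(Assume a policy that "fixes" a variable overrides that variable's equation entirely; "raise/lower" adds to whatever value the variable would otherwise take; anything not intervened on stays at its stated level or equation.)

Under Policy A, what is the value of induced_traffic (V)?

Policy A (R − 60, B := 161):
  R = 20 − 60 = -40
  B = 161
  D = -17 + 4·161 = 627
  V = 109 − 3·(-40) − 4·161 + 2·627 = 839

839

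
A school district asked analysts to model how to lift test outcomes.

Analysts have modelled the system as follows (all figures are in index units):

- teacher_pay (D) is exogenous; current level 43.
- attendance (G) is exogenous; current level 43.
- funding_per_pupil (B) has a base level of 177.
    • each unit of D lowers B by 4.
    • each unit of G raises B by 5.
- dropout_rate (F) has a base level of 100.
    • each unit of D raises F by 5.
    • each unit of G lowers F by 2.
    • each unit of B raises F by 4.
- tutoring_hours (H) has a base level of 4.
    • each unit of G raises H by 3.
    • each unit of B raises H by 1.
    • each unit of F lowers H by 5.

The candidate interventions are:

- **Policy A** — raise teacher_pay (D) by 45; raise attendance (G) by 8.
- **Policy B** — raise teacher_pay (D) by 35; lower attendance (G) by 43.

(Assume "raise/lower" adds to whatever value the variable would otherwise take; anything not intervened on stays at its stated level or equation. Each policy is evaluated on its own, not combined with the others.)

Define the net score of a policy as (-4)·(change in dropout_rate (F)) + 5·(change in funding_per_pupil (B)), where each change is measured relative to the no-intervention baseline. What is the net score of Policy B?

2861

Baseline:
  D = 43
  G = 43
  B = 177 − 4·43 + 5·43 = 220
  F = 100 + 5·43 − 2·43 + 4·220 = 1109
Policy B (D + 35, G − 43):
  D = 43 + 35 = 78
  G = 43 − 43 = 0
  B = 177 − 4·78 + 5·0 = -135
  F = 100 + 5·78 − 2·0 + 4·(-135) = -50
ΔF = -50 − 1109 = -1159; ΔB = -135 − 220 = -355
Score = (-4)·(-1159) + 5·(-355) = 2861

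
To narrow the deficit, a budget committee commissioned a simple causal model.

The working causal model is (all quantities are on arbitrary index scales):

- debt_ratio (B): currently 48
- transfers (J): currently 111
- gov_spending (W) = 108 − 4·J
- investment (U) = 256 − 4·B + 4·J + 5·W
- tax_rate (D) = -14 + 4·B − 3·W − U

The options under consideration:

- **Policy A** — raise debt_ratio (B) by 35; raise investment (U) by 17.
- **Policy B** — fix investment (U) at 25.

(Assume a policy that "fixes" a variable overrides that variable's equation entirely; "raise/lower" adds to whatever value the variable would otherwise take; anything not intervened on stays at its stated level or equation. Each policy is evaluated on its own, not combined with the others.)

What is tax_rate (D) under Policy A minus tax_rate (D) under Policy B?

Policy A (B + 35, U + 17):
  B = 48 + 35 = 83
  J = 111
  W = 108 − 4·111 = -336
  U = 256 − 4·83 + 4·111 + 5·(-336) (+17 from intervention) = -1295
  D = -14 + 4·83 − 3·(-336) − (-1295) = 2621
Policy B (U := 25):
  B = 48
  J = 111
  W = 108 − 4·111 = -336
  U = 25
  D = -14 + 4·48 − 3·(-336) − 25 = 1161
D: 2621 − 1161 = 1460

1460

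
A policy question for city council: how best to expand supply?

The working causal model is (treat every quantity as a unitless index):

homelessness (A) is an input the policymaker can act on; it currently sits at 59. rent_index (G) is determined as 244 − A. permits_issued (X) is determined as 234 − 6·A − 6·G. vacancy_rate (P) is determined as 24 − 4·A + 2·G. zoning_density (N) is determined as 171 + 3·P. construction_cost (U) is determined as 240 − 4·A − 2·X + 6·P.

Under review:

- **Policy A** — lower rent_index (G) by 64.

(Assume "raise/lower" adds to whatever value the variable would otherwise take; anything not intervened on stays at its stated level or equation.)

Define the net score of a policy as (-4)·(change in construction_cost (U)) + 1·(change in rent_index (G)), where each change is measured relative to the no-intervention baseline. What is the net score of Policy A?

Baseline:
  A = 59
  G = 244 − 59 = 185
  X = 234 − 6·59 − 6·185 = -1230
  P = 24 − 4·59 + 2·185 = 158
  U = 240 − 4·59 − 2·(-1230) + 6·158 = 3412
Policy A (G − 64):
  A = 59
  G = 244 − 59 (−64 from intervention) = 121
  X = 234 − 6·59 − 6·121 = -846
  P = 24 − 4·59 + 2·121 = 30
  U = 240 − 4·59 − 2·(-846) + 6·30 = 1876
ΔU = 1876 − 3412 = -1536; ΔG = 121 − 185 = -64
Score = (-4)·(-1536) + 1·(-64) = 6080

6080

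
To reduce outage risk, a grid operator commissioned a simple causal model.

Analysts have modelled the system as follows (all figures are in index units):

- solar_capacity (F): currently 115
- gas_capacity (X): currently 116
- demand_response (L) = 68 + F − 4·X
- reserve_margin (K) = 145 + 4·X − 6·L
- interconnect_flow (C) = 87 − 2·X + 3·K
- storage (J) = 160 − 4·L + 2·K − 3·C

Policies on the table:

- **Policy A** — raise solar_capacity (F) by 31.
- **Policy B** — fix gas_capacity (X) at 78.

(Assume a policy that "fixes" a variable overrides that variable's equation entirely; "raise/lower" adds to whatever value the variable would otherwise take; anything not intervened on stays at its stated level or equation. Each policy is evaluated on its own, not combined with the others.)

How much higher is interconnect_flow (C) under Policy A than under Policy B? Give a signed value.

Policy A (F + 31):
  F = 115 + 31 = 146
  X = 116
  L = 68 + 146 − 4·116 = -250
  K = 145 + 4·116 − 6·(-250) = 2109
  C = 87 − 2·116 + 3·2109 = 6182
Policy B (X := 78):
  F = 115
  X = 78
  L = 68 + 115 − 4·78 = -129
  K = 145 + 4·78 − 6·(-129) = 1231
  C = 87 − 2·78 + 3·1231 = 3624
C: 6182 − 3624 = 2558

2558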